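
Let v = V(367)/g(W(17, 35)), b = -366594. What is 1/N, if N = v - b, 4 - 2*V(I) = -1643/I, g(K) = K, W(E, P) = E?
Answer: 734/269080179 ≈ 2.7278e-6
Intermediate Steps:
V(I) = 2 + 1643/(2*I) (V(I) = 2 - (-1643)/(2*I) = 2 + 1643/(2*I))
v = 183/734 (v = (2 + (1643/2)/367)/17 = (2 + (1643/2)*(1/367))*(1/17) = (2 + 1643/734)*(1/17) = (3111/734)*(1/17) = 183/734 ≈ 0.24932)
N = 269080179/734 (N = 183/734 - 1*(-366594) = 183/734 + 366594 = 269080179/734 ≈ 3.6659e+5)
1/N = 1/(269080179/734) = 734/269080179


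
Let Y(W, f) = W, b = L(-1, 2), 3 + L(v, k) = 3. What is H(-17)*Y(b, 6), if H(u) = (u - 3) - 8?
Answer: 0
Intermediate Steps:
L(v, k) = 0 (L(v, k) = -3 + 3 = 0)
b = 0
H(u) = -11 + u (H(u) = (-3 + u) - 8 = -11 + u)
H(-17)*Y(b, 6) = (-11 - 17)*0 = -28*0 = 0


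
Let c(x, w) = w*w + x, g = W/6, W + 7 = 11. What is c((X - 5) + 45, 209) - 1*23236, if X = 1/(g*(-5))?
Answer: 204847/10 ≈ 20485.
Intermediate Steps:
W = 4 (W = -7 + 11 = 4)
g = ⅔ (g = 4/6 = 4*(⅙) = ⅔ ≈ 0.66667)
X = -3/10 (X = 1/((⅔)*(-5)) = 1/(-10/3) = -3/10 ≈ -0.30000)
c(x, w) = x + w² (c(x, w) = w² + x = x + w²)
c((X - 5) + 45, 209) - 1*23236 = (((-3/10 - 5) + 45) + 209²) - 1*23236 = ((-53/10 + 45) + 43681) - 23236 = (397/10 + 43681) - 23236 = 437207/10 - 23236 = 204847/10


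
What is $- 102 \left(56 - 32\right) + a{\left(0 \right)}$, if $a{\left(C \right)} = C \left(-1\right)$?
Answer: $-2448$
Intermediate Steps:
$a{\left(C \right)} = - C$
$- 102 \left(56 - 32\right) + a{\left(0 \right)} = - 102 \left(56 - 32\right) - 0 = \left(-102\right) 24 + 0 = -2448 + 0 = -2448$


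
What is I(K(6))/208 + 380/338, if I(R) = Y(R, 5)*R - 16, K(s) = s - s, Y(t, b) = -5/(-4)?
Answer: 177/169 ≈ 1.0473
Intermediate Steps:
Y(t, b) = 5/4 (Y(t, b) = -5*(-¼) = 5/4)
K(s) = 0
I(R) = -16 + 5*R/4 (I(R) = 5*R/4 - 16 = -16 + 5*R/4)
I(K(6))/208 + 380/338 = (-16 + (5/4)*0)/208 + 380/338 = (-16 + 0)*(1/208) + 380*(1/338) = -16*1/208 + 190/169 = -1/13 + 190/169 = 177/169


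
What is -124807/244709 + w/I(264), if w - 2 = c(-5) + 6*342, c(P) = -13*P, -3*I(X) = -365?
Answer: 1510060558/89318785 ≈ 16.906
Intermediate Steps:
I(X) = 365/3 (I(X) = -1/3*(-365) = 365/3)
w = 2119 (w = 2 + (-13*(-5) + 6*342) = 2 + (65 + 2052) = 2 + 2117 = 2119)
-124807/244709 + w/I(264) = -124807/244709 + 2119/(365/3) = -124807*1/244709 + 2119*(3/365) = -124807/244709 + 6357/365 = 1510060558/89318785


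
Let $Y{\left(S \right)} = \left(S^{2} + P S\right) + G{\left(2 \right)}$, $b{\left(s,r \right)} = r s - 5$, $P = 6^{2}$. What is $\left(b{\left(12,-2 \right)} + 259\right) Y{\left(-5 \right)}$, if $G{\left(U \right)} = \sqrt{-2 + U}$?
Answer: $-35650$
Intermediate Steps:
$P = 36$
$b{\left(s,r \right)} = -5 + r s$
$Y{\left(S \right)} = S^{2} + 36 S$ ($Y{\left(S \right)} = \left(S^{2} + 36 S\right) + \sqrt{-2 + 2} = \left(S^{2} + 36 S\right) + \sqrt{0} = \left(S^{2} + 36 S\right) + 0 = S^{2} + 36 S$)
$\left(b{\left(12,-2 \right)} + 259\right) Y{\left(-5 \right)} = \left(\left(-5 - 24\right) + 259\right) \left(- 5 \left(36 - 5\right)\right) = \left(\left(-5 - 24\right) + 259\right) \left(\left(-5\right) 31\right) = \left(-29 + 259\right) \left(-155\right) = 230 \left(-155\right) = -35650$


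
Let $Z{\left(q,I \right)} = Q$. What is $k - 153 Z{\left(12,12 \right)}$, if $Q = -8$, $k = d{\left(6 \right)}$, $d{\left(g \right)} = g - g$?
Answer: $1224$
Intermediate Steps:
$d{\left(g \right)} = 0$
$k = 0$
$Z{\left(q,I \right)} = -8$
$k - 153 Z{\left(12,12 \right)} = 0 - -1224 = 0 + 1224 = 1224$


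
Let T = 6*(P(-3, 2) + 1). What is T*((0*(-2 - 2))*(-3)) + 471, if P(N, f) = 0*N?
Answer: 471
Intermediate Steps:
P(N, f) = 0
T = 6 (T = 6*(0 + 1) = 6*1 = 6)
T*((0*(-2 - 2))*(-3)) + 471 = 6*((0*(-2 - 2))*(-3)) + 471 = 6*((0*(-4))*(-3)) + 471 = 6*(0*(-3)) + 471 = 6*0 + 471 = 0 + 471 = 471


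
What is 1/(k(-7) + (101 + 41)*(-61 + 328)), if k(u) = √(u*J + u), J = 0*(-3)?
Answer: 37914/1437471403 - I*√7/1437471403 ≈ 2.6375e-5 - 1.8406e-9*I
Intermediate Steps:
J = 0
k(u) = √u (k(u) = √(u*0 + u) = √(0 + u) = √u)
1/(k(-7) + (101 + 41)*(-61 + 328)) = 1/(√(-7) + (101 + 41)*(-61 + 328)) = 1/(I*√7 + 142*267) = 1/(I*√7 + 37914) = 1/(37914 + I*√7)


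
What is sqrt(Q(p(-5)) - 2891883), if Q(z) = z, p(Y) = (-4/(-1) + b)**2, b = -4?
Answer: I*sqrt(2891883) ≈ 1700.6*I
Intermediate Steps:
p(Y) = 0 (p(Y) = (-4/(-1) - 4)**2 = (-4*(-1) - 4)**2 = (4 - 4)**2 = 0**2 = 0)
sqrt(Q(p(-5)) - 2891883) = sqrt(0 - 2891883) = sqrt(-2891883) = I*sqrt(2891883)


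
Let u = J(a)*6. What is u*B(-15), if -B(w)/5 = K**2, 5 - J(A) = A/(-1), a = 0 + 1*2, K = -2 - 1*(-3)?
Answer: -210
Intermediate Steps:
K = 1 (K = -2 + 3 = 1)
a = 2 (a = 0 + 2 = 2)
J(A) = 5 + A (J(A) = 5 - A/(-1) = 5 - A*(-1) = 5 - (-1)*A = 5 + A)
B(w) = -5 (B(w) = -5*1**2 = -5*1 = -5)
u = 42 (u = (5 + 2)*6 = 7*6 = 42)
u*B(-15) = 42*(-5) = -210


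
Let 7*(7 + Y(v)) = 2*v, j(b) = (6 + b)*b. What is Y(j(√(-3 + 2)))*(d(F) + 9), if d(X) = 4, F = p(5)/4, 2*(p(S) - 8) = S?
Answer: -663/7 + 156*I/7 ≈ -94.714 + 22.286*I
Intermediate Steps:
p(S) = 8 + S/2
F = 21/8 (F = (8 + (½)*5)/4 = (8 + 5/2)*(¼) = (21/2)*(¼) = 21/8 ≈ 2.6250)
j(b) = b*(6 + b)
Y(v) = -7 + 2*v/7 (Y(v) = -7 + (2*v)/7 = -7 + 2*v/7)
Y(j(√(-3 + 2)))*(d(F) + 9) = (-7 + 2*(√(-3 + 2)*(6 + √(-3 + 2)))/7)*(4 + 9) = (-7 + 2*(√(-1)*(6 + √(-1)))/7)*13 = (-7 + 2*(I*(6 + I))/7)*13 = (-7 + 2*I*(6 + I)/7)*13 = -91 + 26*I*(6 + I)/7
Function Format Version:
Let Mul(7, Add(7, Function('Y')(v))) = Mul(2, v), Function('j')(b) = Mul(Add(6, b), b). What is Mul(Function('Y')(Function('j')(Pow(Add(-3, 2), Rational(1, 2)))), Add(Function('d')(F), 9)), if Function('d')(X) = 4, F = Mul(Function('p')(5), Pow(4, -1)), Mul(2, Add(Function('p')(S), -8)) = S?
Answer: Add(Rational(-663, 7), Mul(Rational(156, 7), I)) ≈ Add(-94.714, Mul(22.286, I))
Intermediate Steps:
Function('p')(S) = Add(8, Mul(Rational(1, 2), S))
F = Rational(21, 8) (F = Mul(Add(8, Mul(Rational(1, 2), 5)), Pow(4, -1)) = Mul(Add(8, Rational(5, 2)), Rational(1, 4)) = Mul(Rational(21, 2), Rational(1, 4)) = Rational(21, 8) ≈ 2.6250)
Function('j')(b) = Mul(b, Add(6, b))
Function('Y')(v) = Add(-7, Mul(Rational(2, 7), v)) (Function('Y')(v) = Add(-7, Mul(Rational(1, 7), Mul(2, v))) = Add(-7, Mul(Rational(2, 7), v)))
Mul(Function('Y')(Function('j')(Pow(Add(-3, 2), Rational(1, 2)))), Add(Function('d')(F), 9)) = Mul(Add(-7, Mul(Rational(2, 7), Mul(Pow(Add(-3, 2), Rational(1, 2)), Add(6, Pow(Add(-3, 2), Rational(1, 2)))))), Add(4, 9)) = Mul(Add(-7, Mul(Rational(2, 7), Mul(Pow(-1, Rational(1, 2)), Add(6, Pow(-1, Rational(1, 2)))))), 13) = Mul(Add(-7, Mul(Rational(2, 7), Mul(I, Add(6, I)))), 13) = Mul(Add(-7, Mul(Rational(2, 7), I, Add(6, I))), 13) = Add(-91, Mul(Rational(26, 7), I, Add(6, I)))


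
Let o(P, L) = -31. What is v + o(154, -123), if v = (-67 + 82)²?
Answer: 194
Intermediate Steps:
v = 225 (v = 15² = 225)
v + o(154, -123) = 225 - 31 = 194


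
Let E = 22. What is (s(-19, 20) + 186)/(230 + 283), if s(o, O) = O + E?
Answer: 4/9 ≈ 0.44444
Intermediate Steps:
s(o, O) = 22 + O (s(o, O) = O + 22 = 22 + O)
(s(-19, 20) + 186)/(230 + 283) = ((22 + 20) + 186)/(230 + 283) = (42 + 186)/513 = 228*(1/513) = 4/9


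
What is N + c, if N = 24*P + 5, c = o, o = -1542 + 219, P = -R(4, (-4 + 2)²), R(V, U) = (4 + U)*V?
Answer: -2086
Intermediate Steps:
R(V, U) = V*(4 + U)
P = -32 (P = -4*(4 + (-4 + 2)²) = -4*(4 + (-2)²) = -4*(4 + 4) = -4*8 = -1*32 = -32)
o = -1323
c = -1323
N = -763 (N = 24*(-32) + 5 = -768 + 5 = -763)
N + c = -763 - 1323 = -2086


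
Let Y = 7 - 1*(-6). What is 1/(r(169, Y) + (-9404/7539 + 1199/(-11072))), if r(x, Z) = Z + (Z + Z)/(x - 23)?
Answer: 6093441984/72039173819 ≈ 0.084585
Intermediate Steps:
Y = 13 (Y = 7 + 6 = 13)
r(x, Z) = Z + 2*Z/(-23 + x) (r(x, Z) = Z + (2*Z)/(-23 + x) = Z + 2*Z/(-23 + x))
1/(r(169, Y) + (-9404/7539 + 1199/(-11072))) = 1/(13*(-21 + 169)/(-23 + 169) + (-9404/7539 + 1199/(-11072))) = 1/(13*148/146 + (-9404*1/7539 + 1199*(-1/11072))) = 1/(13*(1/146)*148 + (-9404/7539 - 1199/11072)) = 1/(962/73 - 113160349/83471808) = 1/(72039173819/6093441984) = 6093441984/72039173819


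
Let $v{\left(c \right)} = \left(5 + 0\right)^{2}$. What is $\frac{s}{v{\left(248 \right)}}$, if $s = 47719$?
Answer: $\frac{47719}{25} \approx 1908.8$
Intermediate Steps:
$v{\left(c \right)} = 25$ ($v{\left(c \right)} = 5^{2} = 25$)
$\frac{s}{v{\left(248 \right)}} = \frac{47719}{25}$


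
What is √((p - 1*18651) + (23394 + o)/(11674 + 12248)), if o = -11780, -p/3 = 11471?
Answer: I*√843506594313/3987 ≈ 230.36*I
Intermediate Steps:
p = -34413 (p = -3*11471 = -34413)
√((p - 1*18651) + (23394 + o)/(11674 + 12248)) = √((-34413 - 1*18651) + (23394 - 11780)/(11674 + 12248)) = √((-34413 - 18651) + 11614/23922) = √(-53064 + 11614*(1/23922)) = √(-53064 + 5807/11961) = √(-634692697/11961) = I*√843506594313/3987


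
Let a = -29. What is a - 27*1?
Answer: -56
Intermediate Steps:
a - 27*1 = -29 - 27*1 = -29 - 27 = -56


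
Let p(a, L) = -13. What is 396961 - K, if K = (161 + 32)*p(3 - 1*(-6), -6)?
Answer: 399470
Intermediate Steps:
K = -2509 (K = (161 + 32)*(-13) = 193*(-13) = -2509)
396961 - K = 396961 - 1*(-2509) = 396961 + 2509 = 399470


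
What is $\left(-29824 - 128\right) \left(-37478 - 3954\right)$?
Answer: $1240971264$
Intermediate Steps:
$\left(-29824 - 128\right) \left(-37478 - 3954\right) = - 29952 \left(-37478 - 3954\right) = \left(-29952\right) \left(-41432\right) = 1240971264$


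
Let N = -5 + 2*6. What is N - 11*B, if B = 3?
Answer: -26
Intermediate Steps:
N = 7 (N = -5 + 12 = 7)
N - 11*B = 7 - 11*3 = 7 - 33 = -26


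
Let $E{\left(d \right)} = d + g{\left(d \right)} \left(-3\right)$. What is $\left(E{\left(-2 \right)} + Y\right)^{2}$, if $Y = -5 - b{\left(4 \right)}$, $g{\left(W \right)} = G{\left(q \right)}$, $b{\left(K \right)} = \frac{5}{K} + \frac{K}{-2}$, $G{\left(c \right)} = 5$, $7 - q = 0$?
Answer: $\frac{7225}{16} \approx 451.56$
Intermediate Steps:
$q = 7$ ($q = 7 - 0 = 7 + 0 = 7$)
$b{\left(K \right)} = \frac{5}{K} - \frac{K}{2}$ ($b{\left(K \right)} = \frac{5}{K} + K \left(- \frac{1}{2}\right) = \frac{5}{K} - \frac{K}{2}$)
$g{\left(W \right)} = 5$
$E{\left(d \right)} = -15 + d$ ($E{\left(d \right)} = d + 5 \left(-3\right) = d - 15 = -15 + d$)
$Y = - \frac{17}{4}$ ($Y = -5 - \left(\frac{5}{4} - 2\right) = -5 - - \frac{3}{4} = -5 + \frac{3}{4} = - \frac{17}{4} \approx -4.25$)
$\left(E{\left(-2 \right)} + Y\right)^{2} = \left(\left(-15 - 2\right) - \frac{17}{4}\right)^{2} = \left(-17 - \frac{17}{4}\right)^{2} = \left(- \frac{85}{4}\right)^{2} = \frac{7225}{16}$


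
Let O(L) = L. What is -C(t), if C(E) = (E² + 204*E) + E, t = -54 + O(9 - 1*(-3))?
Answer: 6846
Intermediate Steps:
t = -42 (t = -54 + (9 - 1*(-3)) = -54 + (9 + 3) = -54 + 12 = -42)
C(E) = E² + 205*E
-C(t) = -(-42)*(205 - 42) = -(-42)*163 = -1*(-6846) = 6846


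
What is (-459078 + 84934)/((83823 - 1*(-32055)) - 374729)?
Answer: 374144/258851 ≈ 1.4454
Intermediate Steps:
(-459078 + 84934)/((83823 - 1*(-32055)) - 374729) = -374144/((83823 + 32055) - 374729) = -374144/(115878 - 374729) = -374144/(-258851) = -374144*(-1/258851) = 374144/258851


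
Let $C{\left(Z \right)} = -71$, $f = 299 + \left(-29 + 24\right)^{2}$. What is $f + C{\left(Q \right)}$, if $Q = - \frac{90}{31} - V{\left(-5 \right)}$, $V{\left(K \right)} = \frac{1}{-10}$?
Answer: $253$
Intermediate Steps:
$V{\left(K \right)} = - \frac{1}{10}$
$Q = - \frac{869}{310}$ ($Q = - \frac{90}{31} - - \frac{1}{10} = \left(-90\right) \frac{1}{31} + \frac{1}{10} = - \frac{90}{31} + \frac{1}{10} = - \frac{869}{310} \approx -2.8032$)
$f = 324$ ($f = 299 + \left(-5\right)^{2} = 299 + 25 = 324$)
$f + C{\left(Q \right)} = 324 - 71 = 253$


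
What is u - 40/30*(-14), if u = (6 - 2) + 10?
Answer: 98/3 ≈ 32.667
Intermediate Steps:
u = 14 (u = 4 + 10 = 14)
u - 40/30*(-14) = 14 - 40/30*(-14) = 14 - 40*1/30*(-14) = 14 - 4/3*(-14) = 14 + 56/3 = 98/3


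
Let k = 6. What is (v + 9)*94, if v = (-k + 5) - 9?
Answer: -94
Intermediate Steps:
v = -10 (v = (-1*6 + 5) - 9 = (-6 + 5) - 9 = -1 - 9 = -10)
(v + 9)*94 = (-10 + 9)*94 = -1*94 = -94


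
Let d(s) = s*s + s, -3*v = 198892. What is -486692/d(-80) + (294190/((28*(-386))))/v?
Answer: -32693737005341/424550885360 ≈ -77.008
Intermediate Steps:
v = -198892/3 (v = -⅓*198892 = -198892/3 ≈ -66297.)
d(s) = s + s² (d(s) = s² + s = s + s²)
-486692/d(-80) + (294190/((28*(-386))))/v = -486692*(-1/(80*(1 - 80))) + (294190/((28*(-386))))/(-198892/3) = -486692/((-80*(-79))) + (294190/(-10808))*(-3/198892) = -486692/6320 + (294190*(-1/10808))*(-3/198892) = -486692*1/6320 - 147095/5404*(-3/198892) = -121673/1580 + 441285/1074812368 = -32693737005341/424550885360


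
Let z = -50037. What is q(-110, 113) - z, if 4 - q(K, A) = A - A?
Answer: 50041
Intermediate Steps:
q(K, A) = 4 (q(K, A) = 4 - (A - A) = 4 - 1*0 = 4 + 0 = 4)
q(-110, 113) - z = 4 - 1*(-50037) = 4 + 50037 = 50041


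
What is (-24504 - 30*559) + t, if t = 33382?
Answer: -7892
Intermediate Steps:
(-24504 - 30*559) + t = (-24504 - 30*559) + 33382 = (-24504 - 16770) + 33382 = -41274 + 33382 = -7892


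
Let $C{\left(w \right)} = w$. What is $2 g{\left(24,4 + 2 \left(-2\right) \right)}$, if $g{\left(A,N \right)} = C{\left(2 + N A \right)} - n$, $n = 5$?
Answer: $-6$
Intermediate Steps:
$g{\left(A,N \right)} = -3 + A N$ ($g{\left(A,N \right)} = \left(2 + N A\right) - 5 = \left(2 + A N\right) - 5 = -3 + A N$)
$2 g{\left(24,4 + 2 \left(-2\right) \right)} = 2 \left(-3 + 24 \left(4 + 2 \left(-2\right)\right)\right) = 2 \left(-3 + 24 \left(4 - 4\right)\right) = 2 \left(-3 + 24 \cdot 0\right) = 2 \left(-3 + 0\right) = 2 \left(-3\right) = -6$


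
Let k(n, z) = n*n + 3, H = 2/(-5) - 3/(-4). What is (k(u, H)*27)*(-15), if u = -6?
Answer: -15795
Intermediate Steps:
H = 7/20 (H = 2*(-⅕) - 3*(-¼) = -⅖ + ¾ = 7/20 ≈ 0.35000)
k(n, z) = 3 + n² (k(n, z) = n² + 3 = 3 + n²)
(k(u, H)*27)*(-15) = ((3 + (-6)²)*27)*(-15) = ((3 + 36)*27)*(-15) = (39*27)*(-15) = 1053*(-15) = -15795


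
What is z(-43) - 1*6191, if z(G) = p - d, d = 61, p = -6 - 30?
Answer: -6288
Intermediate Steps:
p = -36
z(G) = -97 (z(G) = -36 - 1*61 = -36 - 61 = -97)
z(-43) - 1*6191 = -97 - 1*6191 = -97 - 6191 = -6288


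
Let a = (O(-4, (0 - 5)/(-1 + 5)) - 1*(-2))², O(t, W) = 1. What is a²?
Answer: 81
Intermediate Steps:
a = 9 (a = (1 - 1*(-2))² = (1 + 2)² = 3² = 9)
a² = 9² = 81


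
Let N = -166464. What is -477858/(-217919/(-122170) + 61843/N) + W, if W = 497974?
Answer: 2291906779444102/14360154553 ≈ 1.5960e+5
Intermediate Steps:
-477858/(-217919/(-122170) + 61843/N) + W = -477858/(-217919/(-122170) + 61843/(-166464)) + 497974 = -477858/(-217919*(-1/122170) + 61843*(-1/166464)) + 497974 = -477858/(217919/122170 - 61843/166464) + 497974 = -477858/14360154553/10168453440 + 497974 = -477858*10168453440/14360154553 + 497974 = -4859076823931520/14360154553 + 497974 = 2291906779444102/14360154553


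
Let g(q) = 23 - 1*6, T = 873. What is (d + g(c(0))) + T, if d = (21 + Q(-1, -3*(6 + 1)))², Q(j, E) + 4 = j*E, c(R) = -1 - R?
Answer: 2334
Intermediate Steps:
Q(j, E) = -4 + E*j (Q(j, E) = -4 + j*E = -4 + E*j)
d = 1444 (d = (21 + (-4 - 3*(6 + 1)*(-1)))² = (21 + (-4 - 3*7*(-1)))² = (21 + (-4 - 21*(-1)))² = (21 + (-4 + 21))² = (21 + 17)² = 38² = 1444)
g(q) = 17 (g(q) = 23 - 6 = 17)
(d + g(c(0))) + T = (1444 + 17) + 873 = 1461 + 873 = 2334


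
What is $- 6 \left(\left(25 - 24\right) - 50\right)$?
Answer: $294$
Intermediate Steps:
$- 6 \left(\left(25 - 24\right) - 50\right) = - 6 \left(1 - 50\right) = \left(-6\right) \left(-49\right) = 294$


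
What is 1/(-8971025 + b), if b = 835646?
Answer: -1/8135379 ≈ -1.2292e-7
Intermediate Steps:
1/(-8971025 + b) = 1/(-8971025 + 835646) = 1/(-8135379) = -1/8135379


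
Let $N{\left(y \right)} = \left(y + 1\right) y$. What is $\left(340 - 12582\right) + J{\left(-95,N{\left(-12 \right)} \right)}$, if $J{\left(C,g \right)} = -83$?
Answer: $-12325$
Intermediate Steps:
$N{\left(y \right)} = y \left(1 + y\right)$ ($N{\left(y \right)} = \left(1 + y\right) y = y \left(1 + y\right)$)
$\left(340 - 12582\right) + J{\left(-95,N{\left(-12 \right)} \right)} = \left(340 - 12582\right) - 83 = -12242 - 83 = -12325$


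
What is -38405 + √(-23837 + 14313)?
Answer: -38405 + 2*I*√2381 ≈ -38405.0 + 97.591*I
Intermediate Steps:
-38405 + √(-23837 + 14313) = -38405 + √(-9524) = -38405 + 2*I*√2381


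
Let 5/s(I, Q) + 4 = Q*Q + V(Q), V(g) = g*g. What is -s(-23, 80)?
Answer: -5/12796 ≈ -0.00039075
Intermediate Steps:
V(g) = g²
s(I, Q) = 5/(-4 + 2*Q²) (s(I, Q) = 5/(-4 + (Q*Q + Q²)) = 5/(-4 + (Q² + Q²)) = 5/(-4 + 2*Q²))
-s(-23, 80) = -5/(2*(-2 + 80²)) = -5/(2*(-2 + 6400)) = -5/(2*6398) = -1*5/12796 = -5/12796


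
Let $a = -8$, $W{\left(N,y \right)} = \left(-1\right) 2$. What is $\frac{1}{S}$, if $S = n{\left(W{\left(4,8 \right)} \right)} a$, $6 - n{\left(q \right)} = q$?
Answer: $- \frac{1}{64} \approx -0.015625$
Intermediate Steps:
$W{\left(N,y \right)} = -2$
$n{\left(q \right)} = 6 - q$
$S = -64$ ($S = \left(6 - -2\right) \left(-8\right) = \left(6 + 2\right) \left(-8\right) = 8 \left(-8\right) = -64$)
$\frac{1}{S} = \frac{1}{-64} = - \frac{1}{64}$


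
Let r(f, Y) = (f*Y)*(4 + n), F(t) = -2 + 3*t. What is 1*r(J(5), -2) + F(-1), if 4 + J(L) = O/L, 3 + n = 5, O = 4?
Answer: 167/5 ≈ 33.400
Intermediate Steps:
n = 2 (n = -3 + 5 = 2)
J(L) = -4 + 4/L
r(f, Y) = 6*Y*f (r(f, Y) = (f*Y)*(4 + 2) = (Y*f)*6 = 6*Y*f)
1*r(J(5), -2) + F(-1) = 1*(6*(-2)*(-4 + 4/5)) + (-2 + 3*(-1)) = 1*(6*(-2)*(-4 + 4*(⅕))) + (-2 - 3) = 1*(6*(-2)*(-4 + ⅘)) - 5 = 1*(6*(-2)*(-16/5)) - 5 = 1*(192/5) - 5 = 192/5 - 5 = 167/5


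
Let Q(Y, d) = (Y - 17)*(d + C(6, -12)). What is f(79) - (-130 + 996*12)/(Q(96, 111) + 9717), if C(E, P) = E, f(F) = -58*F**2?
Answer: -3431557351/9480 ≈ -3.6198e+5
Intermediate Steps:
Q(Y, d) = (-17 + Y)*(6 + d) (Q(Y, d) = (Y - 17)*(d + 6) = (-17 + Y)*(6 + d))
f(79) - (-130 + 996*12)/(Q(96, 111) + 9717) = -58*79**2 - (-130 + 996*12)/((-102 - 17*111 + 6*96 + 96*111) + 9717) = -58*6241 - (-130 + 11952)/((-102 - 1887 + 576 + 10656) + 9717) = -361978 - 11822/(9243 + 9717) = -361978 - 11822/18960 = -361978 - 1*5911/9480 = -361978 - 5911/9480 = -3431557351/9480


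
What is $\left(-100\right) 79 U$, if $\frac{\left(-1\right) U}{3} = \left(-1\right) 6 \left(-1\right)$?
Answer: $142200$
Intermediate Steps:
$U = -18$ ($U = - 3 \left(-1\right) 6 \left(-1\right) = - 3 \left(\left(-6\right) \left(-1\right)\right) = \left(-3\right) 6 = -18$)
$\left(-100\right) 79 U = \left(-100\right) 79 \left(-18\right) = \left(-7900\right) \left(-18\right) = 142200$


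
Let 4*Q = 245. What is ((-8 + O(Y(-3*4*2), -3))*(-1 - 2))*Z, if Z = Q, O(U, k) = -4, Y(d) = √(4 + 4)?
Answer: 2205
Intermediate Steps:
Y(d) = 2*√2 (Y(d) = √8 = 2*√2)
Q = 245/4 (Q = (¼)*245 = 245/4 ≈ 61.250)
Z = 245/4 ≈ 61.250
((-8 + O(Y(-3*4*2), -3))*(-1 - 2))*Z = ((-8 - 4)*(-1 - 2))*(245/4) = -12*(-3)*(245/4) = 36*(245/4) = 2205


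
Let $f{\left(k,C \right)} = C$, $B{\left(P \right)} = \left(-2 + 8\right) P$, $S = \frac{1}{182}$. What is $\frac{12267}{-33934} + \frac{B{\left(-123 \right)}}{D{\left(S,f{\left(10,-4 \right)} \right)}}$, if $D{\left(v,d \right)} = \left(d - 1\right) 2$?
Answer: $\frac{265113}{3610} \approx 73.438$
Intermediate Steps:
$S = \frac{1}{182} \approx 0.0054945$
$B{\left(P \right)} = 6 P$
$D{\left(v,d \right)} = -2 + 2 d$ ($D{\left(v,d \right)} = \left(-1 + d\right) 2 = -2 + 2 d$)
$\frac{12267}{-33934} + \frac{B{\left(-123 \right)}}{D{\left(S,f{\left(10,-4 \right)} \right)}} = \frac{12267}{-33934} + \frac{6 \left(-123\right)}{-2 + 2 \left(-4\right)} = 12267 \left(- \frac{1}{33934}\right) - \frac{738}{-2 - 8} = - \frac{261}{722} - \frac{738}{-10} = - \frac{261}{722} - - \frac{369}{5} = - \frac{261}{722} + \frac{369}{5} = \frac{265113}{3610}$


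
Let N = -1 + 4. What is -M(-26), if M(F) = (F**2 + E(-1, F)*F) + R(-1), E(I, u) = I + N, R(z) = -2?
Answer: -622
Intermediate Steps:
N = 3
E(I, u) = 3 + I (E(I, u) = I + 3 = 3 + I)
M(F) = -2 + F**2 + 2*F (M(F) = (F**2 + (3 - 1)*F) - 2 = (F**2 + 2*F) - 2 = -2 + F**2 + 2*F)
-M(-26) = -(-2 + (-26)**2 + 2*(-26)) = -(-2 + 676 - 52) = -1*622 = -622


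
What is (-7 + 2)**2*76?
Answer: 1900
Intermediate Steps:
(-7 + 2)**2*76 = (-5)**2*76 = 25*76 = 1900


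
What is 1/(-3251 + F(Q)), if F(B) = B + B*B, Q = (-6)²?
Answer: -1/1919 ≈ -0.00052110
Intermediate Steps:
Q = 36
F(B) = B + B²
1/(-3251 + F(Q)) = 1/(-3251 + 36*(1 + 36)) = 1/(-3251 + 36*37) = 1/(-3251 + 1332) = 1/(-1919) = -1/1919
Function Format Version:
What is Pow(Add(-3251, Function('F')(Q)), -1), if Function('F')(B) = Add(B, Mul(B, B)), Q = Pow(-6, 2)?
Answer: Rational(-1, 1919) ≈ -0.00052110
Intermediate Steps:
Q = 36
Function('F')(B) = Add(B, Pow(B, 2))
Pow(Add(-3251, Function('F')(Q)), -1) = Pow(Add(-3251, Mul(36, Add(1, 36))), -1) = Pow(Add(-3251, Mul(36, 37)), -1) = Pow(Add(-3251, 1332), -1) = Pow(-1919, -1) = Rational(-1, 1919)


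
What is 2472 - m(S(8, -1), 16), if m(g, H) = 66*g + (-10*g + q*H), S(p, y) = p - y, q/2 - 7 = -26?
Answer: 2576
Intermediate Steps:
q = -38 (q = 14 + 2*(-26) = 14 - 52 = -38)
m(g, H) = -38*H + 56*g (m(g, H) = 66*g + (-10*g - 38*H) = 66*g + (-38*H - 10*g) = -38*H + 56*g)
2472 - m(S(8, -1), 16) = 2472 - (-38*16 + 56*(8 - 1*(-1))) = 2472 - (-608 + 56*(8 + 1)) = 2472 - (-608 + 56*9) = 2472 - (-608 + 504) = 2472 - 1*(-104) = 2472 + 104 = 2576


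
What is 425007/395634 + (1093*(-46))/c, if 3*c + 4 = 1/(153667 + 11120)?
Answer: 3277984683104667/86926988066 ≈ 37710.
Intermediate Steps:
c = -659147/494361 (c = -4/3 + 1/(3*(153667 + 11120)) = -4/3 + (⅓)/164787 = -4/3 + (⅓)*(1/164787) = -4/3 + 1/494361 = -659147/494361 ≈ -1.3333)
425007/395634 + (1093*(-46))/c = 425007/395634 + (1093*(-46))/(-659147/494361) = 425007*(1/395634) - 50278*(-494361/659147) = 141669/131878 + 24855482358/659147 = 3277984683104667/86926988066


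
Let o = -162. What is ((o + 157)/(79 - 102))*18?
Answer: 90/23 ≈ 3.9130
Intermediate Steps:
((o + 157)/(79 - 102))*18 = ((-162 + 157)/(79 - 102))*18 = -5/(-23)*18 = -5*(-1/23)*18 = (5/23)*18 = 90/23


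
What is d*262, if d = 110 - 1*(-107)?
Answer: 56854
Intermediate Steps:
d = 217 (d = 110 + 107 = 217)
d*262 = 217*262 = 56854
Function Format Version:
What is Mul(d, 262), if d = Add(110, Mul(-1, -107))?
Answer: 56854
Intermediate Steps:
d = 217 (d = Add(110, 107) = 217)
Mul(d, 262) = Mul(217, 262) = 56854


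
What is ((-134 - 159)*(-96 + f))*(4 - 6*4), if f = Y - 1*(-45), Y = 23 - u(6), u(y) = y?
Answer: -199240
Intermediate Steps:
Y = 17 (Y = 23 - 1*6 = 23 - 6 = 17)
f = 62 (f = 17 - 1*(-45) = 17 + 45 = 62)
((-134 - 159)*(-96 + f))*(4 - 6*4) = ((-134 - 159)*(-96 + 62))*(4 - 6*4) = (-293*(-34))*(4 - 1*24) = 9962*(4 - 24) = 9962*(-20) = -199240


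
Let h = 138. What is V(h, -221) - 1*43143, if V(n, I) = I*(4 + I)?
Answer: 4814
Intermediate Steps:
V(h, -221) - 1*43143 = -221*(4 - 221) - 1*43143 = -221*(-217) - 43143 = 47957 - 43143 = 4814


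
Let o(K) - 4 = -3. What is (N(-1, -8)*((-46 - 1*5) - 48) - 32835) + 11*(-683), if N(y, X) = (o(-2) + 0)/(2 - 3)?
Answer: -40249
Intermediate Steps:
o(K) = 1 (o(K) = 4 - 3 = 1)
N(y, X) = -1 (N(y, X) = (1 + 0)/(2 - 3) = 1/(-1) = 1*(-1) = -1)
(N(-1, -8)*((-46 - 1*5) - 48) - 32835) + 11*(-683) = (-((-46 - 1*5) - 48) - 32835) + 11*(-683) = (-((-46 - 5) - 48) - 32835) - 7513 = (-(-51 - 48) - 32835) - 7513 = (-1*(-99) - 32835) - 7513 = (99 - 32835) - 7513 = -32736 - 7513 = -40249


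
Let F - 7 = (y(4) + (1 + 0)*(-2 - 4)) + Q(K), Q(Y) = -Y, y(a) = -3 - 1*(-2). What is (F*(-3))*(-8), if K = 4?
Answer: -96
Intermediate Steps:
y(a) = -1 (y(a) = -3 + 2 = -1)
F = -4 (F = 7 + ((-1 + (1 + 0)*(-2 - 4)) - 1*4) = 7 + ((-1 + 1*(-6)) - 4) = 7 + ((-1 - 6) - 4) = 7 + (-7 - 4) = 7 - 11 = -4)
(F*(-3))*(-8) = -4*(-3)*(-8) = 12*(-8) = -96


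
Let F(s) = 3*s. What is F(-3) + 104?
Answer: 95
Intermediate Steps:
F(-3) + 104 = 3*(-3) + 104 = -9 + 104 = 95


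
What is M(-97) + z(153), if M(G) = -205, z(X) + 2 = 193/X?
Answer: -31478/153 ≈ -205.74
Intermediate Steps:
z(X) = -2 + 193/X
M(-97) + z(153) = -205 + (-2 + 193/153) = -205 - 113/153 = -31478/153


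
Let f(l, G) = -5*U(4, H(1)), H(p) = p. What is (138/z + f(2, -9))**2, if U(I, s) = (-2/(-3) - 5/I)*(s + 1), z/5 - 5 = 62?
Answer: 157577809/4040100 ≈ 39.003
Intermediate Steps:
z = 335 (z = 25 + 5*62 = 25 + 310 = 335)
U(I, s) = (1 + s)*(2/3 - 5/I) (U(I, s) = (-2*(-1/3) - 5/I)*(1 + s) = (2/3 - 5/I)*(1 + s) = (1 + s)*(2/3 - 5/I))
f(l, G) = 35/6 (f(l, G) = -5*(-15 - 15*1 + 2*4*(1 + 1))/(3*4) = -5*(-15 - 15 + 2*4*2)/(3*4) = -5*(-15 - 15 + 16)/(3*4) = -5*(-14)/(3*4) = -5*(-7/6) = 35/6)
(138/z + f(2, -9))**2 = (138/335 + 35/6)**2 = (12553/2010)**2 = 157577809/4040100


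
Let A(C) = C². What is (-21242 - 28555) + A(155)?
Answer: -25772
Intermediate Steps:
(-21242 - 28555) + A(155) = (-21242 - 28555) + 155² = -49797 + 24025 = -25772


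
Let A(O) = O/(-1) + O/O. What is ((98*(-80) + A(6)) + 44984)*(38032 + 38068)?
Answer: 2826277900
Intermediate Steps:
A(O) = 1 - O (A(O) = O*(-1) + 1 = -O + 1 = 1 - O)
((98*(-80) + A(6)) + 44984)*(38032 + 38068) = ((98*(-80) + (1 - 1*6)) + 44984)*(38032 + 38068) = ((-7840 + (1 - 6)) + 44984)*76100 = ((-7840 - 5) + 44984)*76100 = (-7845 + 44984)*76100 = 37139*76100 = 2826277900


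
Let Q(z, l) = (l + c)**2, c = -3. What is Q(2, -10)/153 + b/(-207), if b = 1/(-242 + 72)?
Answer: 4319/3910 ≈ 1.1046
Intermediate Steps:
Q(z, l) = (-3 + l)**2 (Q(z, l) = (l - 3)**2 = (-3 + l)**2)
b = -1/170 (b = 1/(-170) = -1/170 ≈ -0.0058824)
Q(2, -10)/153 + b/(-207) = (-3 - 10)**2/153 - 1/170/(-207) = (-13)**2*(1/153) - 1/170*(-1/207) = 169*(1/153) + 1/35190 = 169/153 + 1/35190 = 4319/3910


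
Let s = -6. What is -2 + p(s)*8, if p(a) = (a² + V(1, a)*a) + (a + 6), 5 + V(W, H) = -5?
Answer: 766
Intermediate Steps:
V(W, H) = -10 (V(W, H) = -5 - 5 = -10)
p(a) = 6 + a² - 9*a (p(a) = (a² - 10*a) + (a + 6) = (a² - 10*a) + (6 + a) = 6 + a² - 9*a)
-2 + p(s)*8 = -2 + (6 + (-6)² - 9*(-6))*8 = -2 + (6 + 36 + 54)*8 = -2 + 96*8 = -2 + 768 = 766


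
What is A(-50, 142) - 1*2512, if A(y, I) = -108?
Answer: -2620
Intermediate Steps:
A(-50, 142) - 1*2512 = -108 - 1*2512 = -108 - 2512 = -2620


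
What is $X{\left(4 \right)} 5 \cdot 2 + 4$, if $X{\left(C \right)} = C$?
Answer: $44$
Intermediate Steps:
$X{\left(4 \right)} 5 \cdot 2 + 4 = 4 \cdot 5 \cdot 2 + 4 = 4 \cdot 10 + 4 = 40 + 4 = 44$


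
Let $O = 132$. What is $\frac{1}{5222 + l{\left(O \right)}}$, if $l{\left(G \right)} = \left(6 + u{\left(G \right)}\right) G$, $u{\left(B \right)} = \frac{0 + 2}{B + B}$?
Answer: $\frac{1}{6015} \approx 0.00016625$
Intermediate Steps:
$u{\left(B \right)} = \frac{1}{B}$ ($u{\left(B \right)} = \frac{2}{2 B} = 2 \frac{1}{2 B} = \frac{1}{B}$)
$l{\left(G \right)} = G \left(6 + \frac{1}{G}\right)$ ($l{\left(G \right)} = \left(6 + \frac{1}{G}\right) G = G \left(6 + \frac{1}{G}\right)$)
$\frac{1}{5222 + l{\left(O \right)}} = \frac{1}{5222 + \left(1 + 6 \cdot 132\right)} = \frac{1}{5222 + \left(1 + 792\right)} = \frac{1}{5222 + 793} = \frac{1}{6015}$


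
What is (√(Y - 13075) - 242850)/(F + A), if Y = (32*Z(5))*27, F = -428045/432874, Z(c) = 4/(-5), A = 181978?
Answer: -105123450900/78773116727 + 432874*I*√344155/393865583635 ≈ -1.3345 + 0.00064475*I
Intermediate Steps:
Z(c) = -⅘ (Z(c) = 4*(-⅕) = -⅘)
F = -428045/432874 (F = -428045*1/432874 = -428045/432874 ≈ -0.98884)
Y = -3456/5 (Y = (32*(-⅘))*27 = -128/5*27 = -3456/5 ≈ -691.20)
(√(Y - 13075) - 242850)/(F + A) = (√(-3456/5 - 13075) - 242850)/(-428045/432874 + 181978) = (√(-68831/5) - 242850)/(78773116727/432874) = (I*√344155/5 - 242850)*(432874/78773116727) = (-242850 + I*√344155/5)*(432874/78773116727) = -105123450900/78773116727 + 432874*I*√344155/393865583635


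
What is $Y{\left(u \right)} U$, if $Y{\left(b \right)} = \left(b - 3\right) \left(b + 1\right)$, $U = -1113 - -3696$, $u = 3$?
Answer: $0$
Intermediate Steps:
$U = 2583$ ($U = -1113 + 3696 = 2583$)
$Y{\left(b \right)} = \left(1 + b\right) \left(-3 + b\right)$ ($Y{\left(b \right)} = \left(-3 + b\right) \left(1 + b\right) = \left(1 + b\right) \left(-3 + b\right)$)
$Y{\left(u \right)} U = \left(-3 + 3^{2} - 6\right) 2583 = \left(-3 + 9 - 6\right) 2583 = 0 \cdot 2583 = 0$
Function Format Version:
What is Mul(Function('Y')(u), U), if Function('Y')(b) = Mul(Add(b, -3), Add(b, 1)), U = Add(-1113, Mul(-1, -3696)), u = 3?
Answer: 0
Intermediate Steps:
U = 2583 (U = Add(-1113, 3696) = 2583)
Function('Y')(b) = Mul(Add(1, b), Add(-3, b)) (Function('Y')(b) = Mul(Add(-3, b), Add(1, b)) = Mul(Add(1, b), Add(-3, b)))
Mul(Function('Y')(u), U) = Mul(Add(-3, Pow(3, 2), Mul(-2, 3)), 2583) = Mul(Add(-3, 9, -6), 2583) = Mul(0, 2583) = 0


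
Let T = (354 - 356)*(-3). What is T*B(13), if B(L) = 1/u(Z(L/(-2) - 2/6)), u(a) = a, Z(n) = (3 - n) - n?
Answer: 9/25 ≈ 0.36000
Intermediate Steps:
Z(n) = 3 - 2*n
B(L) = 1/(11/3 + L) (B(L) = 1/(3 - 2*(L/(-2) - 2/6)) = 1/(3 - 2*(L*(-½) - 2*⅙)) = 1/(3 - 2*(-L/2 - ⅓)) = 1/(3 - 2*(-⅓ - L/2)) = 1/(3 + (⅔ + L)) = 1/(11/3 + L))
T = 6 (T = -2*(-3) = 6)
T*B(13) = 6*(3/(11 + 3*13)) = 6*(3/(11 + 39)) = 6*(3/50) = 9/25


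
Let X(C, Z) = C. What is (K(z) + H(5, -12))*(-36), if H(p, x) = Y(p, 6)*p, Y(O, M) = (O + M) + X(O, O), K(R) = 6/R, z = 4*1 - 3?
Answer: -3096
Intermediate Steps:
z = 1 (z = 4 - 3 = 1)
Y(O, M) = M + 2*O (Y(O, M) = (O + M) + O = (M + O) + O = M + 2*O)
H(p, x) = p*(6 + 2*p) (H(p, x) = (6 + 2*p)*p = p*(6 + 2*p))
(K(z) + H(5, -12))*(-36) = (6/1 + 2*5*(3 + 5))*(-36) = (6*1 + 2*5*8)*(-36) = (6 + 80)*(-36) = 86*(-36) = -3096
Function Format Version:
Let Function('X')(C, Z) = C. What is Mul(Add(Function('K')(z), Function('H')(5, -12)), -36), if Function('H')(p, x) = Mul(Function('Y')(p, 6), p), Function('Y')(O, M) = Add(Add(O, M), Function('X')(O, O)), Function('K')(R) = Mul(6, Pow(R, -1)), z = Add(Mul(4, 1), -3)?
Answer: -3096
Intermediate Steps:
z = 1 (z = Add(4, -3) = 1)
Function('Y')(O, M) = Add(M, Mul(2, O)) (Function('Y')(O, M) = Add(Add(O, M), O) = Add(Add(M, O), O) = Add(M, Mul(2, O)))
Function('H')(p, x) = Mul(p, Add(6, Mul(2, p))) (Function('H')(p, x) = Mul(Add(6, Mul(2, p)), p) = Mul(p, Add(6, Mul(2, p))))
Mul(Add(Function('K')(z), Function('H')(5, -12)), -36) = Mul(Add(Mul(6, Pow(1, -1)), Mul(2, 5, Add(3, 5))), -36) = Mul(Add(Mul(6, 1), Mul(2, 5, 8)), -36) = Mul(Add(6, 80), -36) = Mul(86, -36) = -3096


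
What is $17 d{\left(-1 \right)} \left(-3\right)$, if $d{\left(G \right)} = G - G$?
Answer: $0$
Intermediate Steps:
$d{\left(G \right)} = 0$
$17 d{\left(-1 \right)} \left(-3\right) = 17 \cdot 0 \left(-3\right) = 0 \left(-3\right) = 0$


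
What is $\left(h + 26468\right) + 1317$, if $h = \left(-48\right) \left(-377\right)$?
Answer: $45881$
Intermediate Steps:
$h = 18096$
$\left(h + 26468\right) + 1317 = \left(18096 + 26468\right) + 1317 = 44564 + 1317 = 45881$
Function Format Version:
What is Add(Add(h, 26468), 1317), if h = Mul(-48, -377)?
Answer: 45881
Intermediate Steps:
h = 18096
Add(Add(h, 26468), 1317) = Add(Add(18096, 26468), 1317) = Add(44564, 1317) = 45881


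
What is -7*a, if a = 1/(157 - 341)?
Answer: 7/184 ≈ 0.038043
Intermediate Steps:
a = -1/184 (a = 1/(-184) = -1/184 ≈ -0.0054348)
-7*a = -7*(-1/184) = 7/184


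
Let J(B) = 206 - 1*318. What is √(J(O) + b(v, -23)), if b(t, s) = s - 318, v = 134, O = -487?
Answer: I*√453 ≈ 21.284*I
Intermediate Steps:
J(B) = -112 (J(B) = 206 - 318 = -112)
b(t, s) = -318 + s
√(J(O) + b(v, -23)) = √(-112 + (-318 - 23)) = √(-112 - 341) = √(-453) = I*√453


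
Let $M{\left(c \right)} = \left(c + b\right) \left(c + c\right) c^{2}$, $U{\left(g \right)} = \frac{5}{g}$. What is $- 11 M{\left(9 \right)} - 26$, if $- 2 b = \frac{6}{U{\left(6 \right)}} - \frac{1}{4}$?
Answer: $- \frac{1772719}{20} \approx -88636.0$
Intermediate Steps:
$b = - \frac{139}{40}$ ($b = - \frac{\frac{6}{5 \cdot \frac{1}{6}} - \frac{1}{4}}{2} = - \frac{\frac{6}{\frac{5}{6}} - \frac{1}{4}}{2} = - \frac{6 \cdot \frac{6}{5} - \frac{1}{4}}{2} = - \frac{\frac{36}{5} - \frac{1}{4}}{2} = \left(- \frac{1}{2}\right) \frac{139}{20} = - \frac{139}{40} \approx -3.475$)
$M{\left(c \right)} = 2 c^{3} \left(- \frac{139}{40} + c\right)$ ($M{\left(c \right)} = \left(c - \frac{139}{40}\right) \left(c + c\right) c^{2} = \left(- \frac{139}{40} + c\right) 2 c c^{2} = 2 c \left(- \frac{139}{40} + c\right) c^{2} = 2 c^{3} \left(- \frac{139}{40} + c\right)$)
$- 11 M{\left(9 \right)} - 26 = - 11 \frac{9^{3} \left(-139 + 40 \cdot 9\right)}{20} - 26 = - 11 \cdot \frac{1}{20} \cdot 729 \left(-139 + 360\right) - 26 = - 11 \cdot \frac{1}{20} \cdot 729 \cdot 221 - 26 = \left(-11\right) \frac{161109}{20} - 26 = - \frac{1772199}{20} - 26 = - \frac{1772719}{20}$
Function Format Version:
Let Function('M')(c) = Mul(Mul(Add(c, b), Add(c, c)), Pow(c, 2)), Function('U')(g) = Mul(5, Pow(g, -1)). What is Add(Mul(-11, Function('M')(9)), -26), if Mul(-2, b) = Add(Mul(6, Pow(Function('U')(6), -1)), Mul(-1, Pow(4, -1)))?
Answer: Rational(-1772719, 20) ≈ -88636.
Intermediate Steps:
b = Rational(-139, 40) (b = Mul(Rational(-1, 2), Add(Mul(6, Pow(Mul(5, Pow(6, -1)), -1)), Mul(-1, Pow(4, -1)))) = Mul(Rational(-1, 2), Add(Mul(6, Pow(Mul(5, Rational(1, 6)), -1)), Mul(-1, Rational(1, 4)))) = Mul(Rational(-1, 2), Add(Mul(6, Pow(Rational(5, 6), -1)), Rational(-1, 4))) = Mul(Rational(-1, 2), Add(Mul(6, Rational(6, 5)), Rational(-1, 4))) = Mul(Rational(-1, 2), Add(Rational(36, 5), Rational(-1, 4))) = Mul(Rational(-1, 2), Rational(139, 20)) = Rational(-139, 40) ≈ -3.4750)
Function('M')(c) = Mul(2, Pow(c, 3), Add(Rational(-139, 40), c)) (Function('M')(c) = Mul(Mul(Add(c, Rational(-139, 40)), Add(c, c)), Pow(c, 2)) = Mul(Mul(Add(Rational(-139, 40), c), Mul(2, c)), Pow(c, 2)) = Mul(Mul(2, c, Add(Rational(-139, 40), c)), Pow(c, 2)) = Mul(2, Pow(c, 3), Add(Rational(-139, 40), c)))
Add(Mul(-11, Function('M')(9)), -26) = Add(Mul(-11, Mul(Rational(1, 20), Pow(9, 3), Add(-139, Mul(40, 9)))), -26) = Add(Mul(-11, Mul(Rational(1, 20), 729, Add(-139, 360))), -26) = Add(Mul(-11, Mul(Rational(1, 20), 729, 221)), -26) = Add(Mul(-11, Rational(161109, 20)), -26) = Add(Rational(-1772199, 20), -26) = Rational(-1772719, 20)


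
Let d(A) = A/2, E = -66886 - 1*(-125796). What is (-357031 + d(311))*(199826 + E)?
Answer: -92336539368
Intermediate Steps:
E = 58910 (E = -66886 + 125796 = 58910)
d(A) = A/2 (d(A) = A*(½) = A/2)
(-357031 + d(311))*(199826 + E) = (-357031 + (½)*311)*(199826 + 58910) = (-357031 + 311/2)*258736 = -713751/2*258736 = -92336539368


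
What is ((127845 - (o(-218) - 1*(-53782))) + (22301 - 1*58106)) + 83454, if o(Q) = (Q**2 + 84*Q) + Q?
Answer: 92718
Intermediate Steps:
o(Q) = Q**2 + 85*Q
((127845 - (o(-218) - 1*(-53782))) + (22301 - 1*58106)) + 83454 = ((127845 - (-218*(85 - 218) - 1*(-53782))) + (22301 - 1*58106)) + 83454 = ((127845 - (-218*(-133) + 53782)) + (22301 - 58106)) + 83454 = ((127845 - (28994 + 53782)) - 35805) + 83454 = ((127845 - 1*82776) - 35805) + 83454 = ((127845 - 82776) - 35805) + 83454 = (45069 - 35805) + 83454 = 9264 + 83454 = 92718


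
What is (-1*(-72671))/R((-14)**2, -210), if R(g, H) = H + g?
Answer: -72671/14 ≈ -5190.8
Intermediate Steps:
(-1*(-72671))/R((-14)**2, -210) = (-1*(-72671))/(-210 + (-14)**2) = 72671/(-210 + 196) = 72671/(-14) = 72671*(-1/14) = -72671/14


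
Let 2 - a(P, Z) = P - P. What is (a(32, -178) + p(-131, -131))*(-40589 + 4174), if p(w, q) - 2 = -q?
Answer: -4916025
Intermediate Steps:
a(P, Z) = 2 (a(P, Z) = 2 - (P - P) = 2 - 1*0 = 2 + 0 = 2)
p(w, q) = 2 - q
(a(32, -178) + p(-131, -131))*(-40589 + 4174) = (2 + (2 - 1*(-131)))*(-40589 + 4174) = (2 + (2 + 131))*(-36415) = (2 + 133)*(-36415) = 135*(-36415) = -4916025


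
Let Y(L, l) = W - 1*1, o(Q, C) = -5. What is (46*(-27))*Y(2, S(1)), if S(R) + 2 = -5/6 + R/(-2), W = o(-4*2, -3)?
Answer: 7452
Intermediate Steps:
W = -5
S(R) = -17/6 - R/2 (S(R) = -2 + (-5/6 + R/(-2)) = -2 + (-5*1/6 + R*(-1/2)) = -2 + (-5/6 - R/2) = -17/6 - R/2)
Y(L, l) = -6 (Y(L, l) = -5 - 1*1 = -5 - 1 = -6)
(46*(-27))*Y(2, S(1)) = (46*(-27))*(-6) = -1242*(-6) = 7452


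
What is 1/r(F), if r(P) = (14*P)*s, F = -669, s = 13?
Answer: -1/121758 ≈ -8.2130e-6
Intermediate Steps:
r(P) = 182*P (r(P) = (14*P)*13 = 182*P)
1/r(F) = 1/(182*(-669)) = 1/(-121758) = -1/121758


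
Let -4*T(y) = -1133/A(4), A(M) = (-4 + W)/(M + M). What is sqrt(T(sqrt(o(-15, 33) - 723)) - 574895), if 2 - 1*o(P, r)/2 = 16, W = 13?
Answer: I*sqrt(5171789)/3 ≈ 758.05*I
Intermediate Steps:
A(M) = 9/(2*M) (A(M) = (-4 + 13)/(M + M) = 9/((2*M)) = 9*(1/(2*M)) = 9/(2*M))
o(P, r) = -28 (o(P, r) = 4 - 2*16 = 4 - 32 = -28)
T(y) = 2266/9 (T(y) = -(-1133)/(4*((9/2)/4)) = -(-1133)/(4*((9/2)*(1/4))) = -(-1133)/(4*9/8) = -(-1133)*8/(4*9) = -1/4*(-9064/9) = 2266/9)
sqrt(T(sqrt(o(-15, 33) - 723)) - 574895) = sqrt(2266/9 - 574895) = sqrt(-5171789/9) = I*sqrt(5171789)/3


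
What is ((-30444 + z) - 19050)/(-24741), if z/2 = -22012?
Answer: 93518/24741 ≈ 3.7799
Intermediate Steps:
z = -44024 (z = 2*(-22012) = -44024)
((-30444 + z) - 19050)/(-24741) = ((-30444 - 44024) - 19050)/(-24741) = (-74468 - 19050)*(-1/24741) = -93518*(-1/24741) = 93518/24741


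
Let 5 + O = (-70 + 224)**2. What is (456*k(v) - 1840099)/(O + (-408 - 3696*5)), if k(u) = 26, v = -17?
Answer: -1828243/4823 ≈ -379.07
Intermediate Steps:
O = 23711 (O = -5 + (-70 + 224)**2 = -5 + 154**2 = -5 + 23716 = 23711)
(456*k(v) - 1840099)/(O + (-408 - 3696*5)) = (456*26 - 1840099)/(23711 + (-408 - 3696*5)) = (11856 - 1840099)/(23711 + (-408 - 132*140)) = -1828243/(23711 + (-408 - 18480)) = -1828243/(23711 - 18888) = -1828243/4823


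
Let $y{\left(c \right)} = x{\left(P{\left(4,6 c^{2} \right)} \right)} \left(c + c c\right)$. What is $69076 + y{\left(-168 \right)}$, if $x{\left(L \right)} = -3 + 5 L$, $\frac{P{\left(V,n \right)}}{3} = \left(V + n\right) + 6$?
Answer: $71270922268$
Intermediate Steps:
$P{\left(V,n \right)} = 18 + 3 V + 3 n$ ($P{\left(V,n \right)} = 3 \left(\left(V + n\right) + 6\right) = 3 \left(6 + V + n\right) = 18 + 3 V + 3 n$)
$y{\left(c \right)} = \left(147 + 90 c^{2}\right) \left(c + c^{2}\right)$ ($y{\left(c \right)} = \left(-3 + 5 \left(18 + 3 \cdot 4 + 3 \cdot 6 c^{2}\right)\right) \left(c + c c\right) = \left(-3 + 5 \left(18 + 12 + 18 c^{2}\right)\right) \left(c + c^{2}\right) = \left(-3 + 5 \left(30 + 18 c^{2}\right)\right) \left(c + c^{2}\right) = \left(-3 + \left(150 + 90 c^{2}\right)\right) \left(c + c^{2}\right) = \left(147 + 90 c^{2}\right) \left(c + c^{2}\right)$)
$69076 + y{\left(-168 \right)} = 69076 + 3 \left(-168\right) \left(1 - 168\right) \left(49 + 30 \left(-168\right)^{2}\right) = 69076 + 3 \left(-168\right) \left(-167\right) \left(49 + 30 \cdot 28224\right) = 69076 + 3 \left(-168\right) \left(-167\right) \left(49 + 846720\right) = 69076 + 3 \left(-168\right) \left(-167\right) 846769 = 69076 + 71270853192 = 71270922268$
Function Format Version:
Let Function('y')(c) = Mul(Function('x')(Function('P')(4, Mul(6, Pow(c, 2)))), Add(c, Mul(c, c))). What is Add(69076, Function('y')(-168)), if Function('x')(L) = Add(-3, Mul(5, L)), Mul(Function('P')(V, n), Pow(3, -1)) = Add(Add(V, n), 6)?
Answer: 71270922268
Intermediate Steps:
Function('P')(V, n) = Add(18, Mul(3, V), Mul(3, n)) (Function('P')(V, n) = Mul(3, Add(Add(V, n), 6)) = Mul(3, Add(6, V, n)) = Add(18, Mul(3, V), Mul(3, n)))
Function('y')(c) = Mul(Add(147, Mul(90, Pow(c, 2))), Add(c, Pow(c, 2))) (Function('y')(c) = Mul(Add(-3, Mul(5, Add(18, Mul(3, 4), Mul(3, Mul(6, Pow(c, 2)))))), Add(c, Mul(c, c))) = Mul(Add(-3, Mul(5, Add(18, 12, Mul(18, Pow(c, 2))))), Add(c, Pow(c, 2))) = Mul(Add(-3, Mul(5, Add(30, Mul(18, Pow(c, 2))))), Add(c, Pow(c, 2))) = Mul(Add(-3, Add(150, Mul(90, Pow(c, 2)))), Add(c, Pow(c, 2))) = Mul(Add(147, Mul(90, Pow(c, 2))), Add(c, Pow(c, 2))))
Add(69076, Function('y')(-168)) = Add(69076, Mul(3, -168, Add(1, -168), Add(49, Mul(30, Pow(-168, 2))))) = Add(69076, Mul(3, -168, -167, Add(49, Mul(30, 28224)))) = Add(69076, Mul(3, -168, -167, Add(49, 846720))) = Add(69076, Mul(3, -168, -167, 846769)) = Add(69076, 71270853192) = 71270922268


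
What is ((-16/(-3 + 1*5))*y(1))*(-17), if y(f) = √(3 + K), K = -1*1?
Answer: 136*√2 ≈ 192.33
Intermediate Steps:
K = -1
y(f) = √2 (y(f) = √(3 - 1) = √2)
((-16/(-3 + 1*5))*y(1))*(-17) = ((-16/(-3 + 1*5))*√2)*(-17) = ((-16/(-3 + 5))*√2)*(-17) = ((-16/2)*√2)*(-17) = ((-16*½)*√2)*(-17) = -8*√2*(-17) = 136*√2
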